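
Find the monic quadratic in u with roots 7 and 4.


p(u) = (u - 7)(u - 4)
Expand: u^2 - 11u + 28


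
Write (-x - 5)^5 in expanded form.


Expand (-x - 5)^5 by repeated multiplication:
  (-x - 5)^2 = x^2 + 10x + 25
  (-x - 5)^3 = -x^3 - 15x^2 - 75x - 125
  (-x - 5)^4 = x^4 + 20x^3 + 150x^2 + 500x + 625
= -x^5 - 25x^4 - 250x^3 - 1250x^2 - 3125x - 3125


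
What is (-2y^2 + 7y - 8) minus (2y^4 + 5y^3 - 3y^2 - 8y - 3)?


Distribute the minus sign:
  (-2y^2 + 7y - 8)
- (2y^4 + 5y^3 - 3y^2 - 8y - 3)
Negate second polynomial: -2y^4 - 5y^3 + 3y^2 + 8y + 3
Add: -2y^4 - 5y^3 + y^2 + 15y - 5


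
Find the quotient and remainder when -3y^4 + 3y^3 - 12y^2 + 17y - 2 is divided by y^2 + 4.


(-3y^4 + 3y^3 - 12y^2 + 17y - 2) / (y^2 + 4)
Step 1: -3y^2 * (y^2 + 4) = -3y^4 - 12y^2; subtract.
Step 2: 3y * (y^2 + 4) = 3y^3 + 12y; subtract.
Step 3: 0 * (y^2 + 4) = 0; subtract.
Quotient: -3y^2 + 3y, Remainder: 5y - 2


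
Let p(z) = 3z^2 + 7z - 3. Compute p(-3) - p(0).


p(-3) = 3
p(0) = -3
p(-3) - p(0) = 3 + 3 = 6


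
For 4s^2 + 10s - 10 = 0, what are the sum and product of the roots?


For as^2+bs+c=0: sum = -b/a, product = c/a.
a=4, b=10, c=-10
Sum = -(10)/4 = -5/2
Product = (-10)/4 = -5/2


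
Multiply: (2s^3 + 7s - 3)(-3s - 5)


Distribute each term of the first polynomial:
  (2s^3)(-3s - 5) = -6s^4 - 10s^3
  (7s)(-3s - 5) = -21s^2 - 35s
  (-3)(-3s - 5) = 9s + 15
Sum: -6s^4 - 10s^3 - 21s^2 - 26s + 15


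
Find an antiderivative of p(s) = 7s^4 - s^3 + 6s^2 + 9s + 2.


Reverse power rule on each term:
  ∫ 7s^4 ds = (7/5)s^5
  ∫ -s^3 ds = -(1/4)s^4
  ∫ 6s^2 ds = 2s^3
  ∫ 9s ds = (9/2)s^2
  ∫ 2 ds = 2s
F(s) = (7/5)s^5 - (1/4)s^4 + 2s^3 + (9/2)s^2 + 2s + C


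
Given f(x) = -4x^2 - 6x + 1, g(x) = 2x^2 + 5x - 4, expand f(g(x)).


Substitute g(x) into f:
f(g(x)) = -4*(2x^2 + 5x - 4)^2 + (-6)*(2x^2 + 5x - 4) + 1
(2x^2 + 5x - 4)^2 = 4x^4 + 20x^3 + 9x^2 - 40x + 16
Expand and combine: -16x^4 - 80x^3 - 48x^2 + 130x - 39


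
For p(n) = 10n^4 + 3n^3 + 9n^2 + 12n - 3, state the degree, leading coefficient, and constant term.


Highest power of n is 4, with coefficient 10. Constant term is -3.
Degree = 4, leading coefficient = 10, constant term = -3


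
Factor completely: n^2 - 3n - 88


Roots satisfy r1 + r2 = -b/a = 3 and r1*r2 = c/a = -88.
So r1 = 11, r2 = -8.
n^2 - 3n - 88 = (n - r1)(n - r2) = (n - 11)(n + 8)


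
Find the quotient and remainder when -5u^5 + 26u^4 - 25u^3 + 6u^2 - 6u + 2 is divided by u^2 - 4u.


(-5u^5 + 26u^4 - 25u^3 + 6u^2 - 6u + 2) / (u^2 - 4u)
Step 1: -5u^3 * (u^2 - 4u) = -5u^5 + 20u^4; subtract.
Step 2: 6u^2 * (u^2 - 4u) = 6u^4 - 24u^3; subtract.
Step 3: -u * (u^2 - 4u) = -u^3 + 4u^2; subtract.
Step 4: 2 * (u^2 - 4u) = 2u^2 - 8u; subtract.
Quotient: -5u^3 + 6u^2 - u + 2, Remainder: 2u + 2


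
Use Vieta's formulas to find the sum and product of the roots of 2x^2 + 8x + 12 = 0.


For ax^2+bx+c=0: sum = -b/a, product = c/a.
a=2, b=8, c=12
Sum = -(8)/2 = -4
Product = (12)/2 = 6


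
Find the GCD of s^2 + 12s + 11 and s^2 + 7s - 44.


Factor each:
  s^2 + 12s + 11 = (s + 11)(s + 1)
  s^2 + 7s - 44 = (s + 11)(s - 4)
Common monic factor: s + 11


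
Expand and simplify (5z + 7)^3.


Expand (5z + 7)^3 by repeated multiplication:
  (5z + 7)^2 = 25z^2 + 70z + 49
= 125z^3 + 525z^2 + 735z + 343


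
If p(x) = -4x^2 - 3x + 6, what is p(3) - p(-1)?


p(3) = -39
p(-1) = 5
p(3) - p(-1) = -39 - 5 = -44


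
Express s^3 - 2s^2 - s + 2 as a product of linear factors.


Try integer roots (divisors of 2). s=1: p(1)=0.
Divide out (s - 1): quotient is s^2 - s - 2.
Factor the quadratic: (s + 1)(s - 2)
Result: (s - 1)(s + 1)(s - 2)


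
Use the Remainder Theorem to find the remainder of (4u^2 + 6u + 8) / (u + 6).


By the Remainder Theorem, the remainder equals p(-6):
  4*(-6)^2 = 144
  6*(-6)^1 = -36
  constant: 8
Sum: 144 - 36 + 8 = 116


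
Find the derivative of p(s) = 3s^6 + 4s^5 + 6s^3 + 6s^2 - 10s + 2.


Apply the power rule term by term:
  d/ds(3s^6) = 18s^5
  d/ds(4s^5) = 20s^4
  d/ds(6s^3) = 18s^2
  d/ds(6s^2) = 12s
  d/ds(-10s) = -10
  d/ds(2) = 0
p'(s) = 18s^5 + 20s^4 + 18s^2 + 12s - 10


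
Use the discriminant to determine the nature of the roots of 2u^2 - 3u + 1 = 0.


D = b^2 - 4ac = (-3)^2 - 4(2)(1) = 9 - 8 = 1
Since D > 0: two distinct rational roots


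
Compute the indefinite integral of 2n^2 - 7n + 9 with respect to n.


Reverse power rule on each term:
  ∫ 2n^2 dn = (2/3)n^3
  ∫ -7n dn = -(7/2)n^2
  ∫ 9 dn = 9n
F(n) = (2/3)n^3 - (7/2)n^2 + 9n + C


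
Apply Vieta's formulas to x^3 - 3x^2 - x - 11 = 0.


Monic cubic x^3+bx^2+cx+d=0: sum=-b, pairwise sum=c, product=-d.
b=-3, c=-1, d=-11
r1+r2+r3 = 3
r1r2+r1r3+r2r3 = -1
r1r2r3 = 11


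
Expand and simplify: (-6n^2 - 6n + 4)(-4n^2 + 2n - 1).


Distribute each term of the first polynomial:
  (-6n^2)(-4n^2 + 2n - 1) = 24n^4 - 12n^3 + 6n^2
  (-6n)(-4n^2 + 2n - 1) = 24n^3 - 12n^2 + 6n
  (4)(-4n^2 + 2n - 1) = -16n^2 + 8n - 4
Sum: 24n^4 + 12n^3 - 22n^2 + 14n - 4


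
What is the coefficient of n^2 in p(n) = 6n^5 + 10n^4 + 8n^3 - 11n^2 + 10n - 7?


Read off the coefficient of n^2: -11


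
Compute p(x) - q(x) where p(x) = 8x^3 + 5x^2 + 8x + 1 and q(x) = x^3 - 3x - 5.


Distribute the minus sign:
  (8x^3 + 5x^2 + 8x + 1)
- (x^3 - 3x - 5)
Negate second polynomial: -x^3 + 3x + 5
Add: 7x^3 + 5x^2 + 11x + 6


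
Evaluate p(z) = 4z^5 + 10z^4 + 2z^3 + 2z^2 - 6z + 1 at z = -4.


Using direct substitution:
  4 * (-4)^5 = -4096
  10 * (-4)^4 = 2560
  2 * (-4)^3 = -128
  2 * (-4)^2 = 32
  -6 * (-4)^1 = 24
  constant: 1
Sum = -4096 + 2560 - 128 + 32 + 24 + 1 = -1607


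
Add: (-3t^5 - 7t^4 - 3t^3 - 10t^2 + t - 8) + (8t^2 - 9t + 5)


Align terms by degree and add:
  -3t^5 - 7t^4 - 3t^3 - 10t^2 + t - 8
+ 8t^2 - 9t + 5
= -3t^5 - 7t^4 - 3t^3 - 2t^2 - 8t - 3


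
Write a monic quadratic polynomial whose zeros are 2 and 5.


p(n) = (n - 2)(n - 5)
Expand: n^2 - 7n + 10


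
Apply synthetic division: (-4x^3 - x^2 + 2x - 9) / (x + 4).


Synthetic division with c = -4. Coefficients: -4, -1, 2, -9
Bring down -4.
  -4 * -4 = 16; 16 - 1 = 15
  15 * -4 = -60; -60 + 2 = -58
  -58 * -4 = 232; 232 - 9 = 223
Quotient: -4x^2 + 15x - 58, Remainder: 223


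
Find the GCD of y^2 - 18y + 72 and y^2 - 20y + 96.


Factor each:
  y^2 - 18y + 72 = (y - 12)(y - 6)
  y^2 - 20y + 96 = (y - 12)(y - 8)
Common monic factor: y - 12


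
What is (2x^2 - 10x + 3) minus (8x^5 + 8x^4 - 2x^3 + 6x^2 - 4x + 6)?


Distribute the minus sign:
  (2x^2 - 10x + 3)
- (8x^5 + 8x^4 - 2x^3 + 6x^2 - 4x + 6)
Negate second polynomial: -8x^5 - 8x^4 + 2x^3 - 6x^2 + 4x - 6
Add: -8x^5 - 8x^4 + 2x^3 - 4x^2 - 6x - 3


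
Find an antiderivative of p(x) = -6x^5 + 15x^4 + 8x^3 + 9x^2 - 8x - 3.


Reverse power rule on each term:
  ∫ -6x^5 dx = -x^6
  ∫ 15x^4 dx = 3x^5
  ∫ 8x^3 dx = 2x^4
  ∫ 9x^2 dx = 3x^3
  ∫ -8x dx = -4x^2
  ∫ -3 dx = -3x
F(x) = -x^6 + 3x^5 + 2x^4 + 3x^3 - 4x^2 - 3x + C


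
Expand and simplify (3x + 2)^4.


Expand (3x + 2)^4 by repeated multiplication:
  (3x + 2)^2 = 9x^2 + 12x + 4
  (3x + 2)^3 = 27x^3 + 54x^2 + 36x + 8
= 81x^4 + 216x^3 + 216x^2 + 96x + 16


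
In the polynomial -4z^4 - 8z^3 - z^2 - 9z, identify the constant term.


Read off the constant term: 0


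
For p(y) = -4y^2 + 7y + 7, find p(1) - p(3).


p(1) = 10
p(3) = -8
p(1) - p(3) = 10 + 8 = 18


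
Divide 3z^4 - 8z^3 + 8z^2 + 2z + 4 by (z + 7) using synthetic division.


Synthetic division with c = -7. Coefficients: 3, -8, 8, 2, 4
Bring down 3.
  3 * -7 = -21; -21 - 8 = -29
  -29 * -7 = 203; 203 + 8 = 211
  211 * -7 = -1477; -1477 + 2 = -1475
  -1475 * -7 = 10325; 10325 + 4 = 10329
Quotient: 3z^3 - 29z^2 + 211z - 1475, Remainder: 10329


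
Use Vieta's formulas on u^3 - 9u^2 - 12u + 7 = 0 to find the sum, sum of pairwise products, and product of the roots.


Monic cubic u^3+bu^2+cu+d=0: sum=-b, pairwise sum=c, product=-d.
b=-9, c=-12, d=7
r1+r2+r3 = 9
r1r2+r1r3+r2r3 = -12
r1r2r3 = -7


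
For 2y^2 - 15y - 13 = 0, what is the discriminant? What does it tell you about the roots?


D = b^2 - 4ac = (-15)^2 - 4(2)(-13) = 225 + 104 = 329
Since D > 0: two distinct irrational roots


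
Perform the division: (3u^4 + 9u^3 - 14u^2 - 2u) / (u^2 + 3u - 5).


(3u^4 + 9u^3 - 14u^2 - 2u) / (u^2 + 3u - 5)
Step 1: 3u^2 * (u^2 + 3u - 5) = 3u^4 + 9u^3 - 15u^2; subtract.
Step 2: 0 * (u^2 + 3u - 5) = 0; subtract.
Step 3: 1 * (u^2 + 3u - 5) = u^2 + 3u - 5; subtract.
Quotient: 3u^2 + 1, Remainder: -5u + 5


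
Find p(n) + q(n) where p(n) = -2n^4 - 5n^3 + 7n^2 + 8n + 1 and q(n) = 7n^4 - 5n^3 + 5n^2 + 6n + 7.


Align terms by degree and add:
  -2n^4 - 5n^3 + 7n^2 + 8n + 1
+ 7n^4 - 5n^3 + 5n^2 + 6n + 7
= 5n^4 - 10n^3 + 12n^2 + 14n + 8


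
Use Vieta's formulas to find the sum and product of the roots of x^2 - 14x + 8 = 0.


For ax^2+bx+c=0: sum = -b/a, product = c/a.
a=1, b=-14, c=8
Sum = -(-14)/1 = 14
Product = (8)/1 = 8


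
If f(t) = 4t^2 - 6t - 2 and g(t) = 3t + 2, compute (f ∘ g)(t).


Substitute g(t) into f:
f(g(t)) = 4*(3t + 2)^2 + (-6)*(3t + 2) + (-2)
(3t + 2)^2 = 9t^2 + 12t + 4
Expand and combine: 36t^2 + 30t + 2


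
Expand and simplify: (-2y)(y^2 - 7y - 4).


Distribute each term of the first polynomial:
  (-2y)(y^2 - 7y - 4) = -2y^3 + 14y^2 + 8y
Sum: -2y^3 + 14y^2 + 8y


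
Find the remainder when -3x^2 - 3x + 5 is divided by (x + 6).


By the Remainder Theorem, the remainder equals p(-6):
  -3*(-6)^2 = -108
  -3*(-6)^1 = 18
  constant: 5
Sum: -108 + 18 + 5 = -85


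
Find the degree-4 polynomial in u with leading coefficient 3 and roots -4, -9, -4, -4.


p(u) = 3(u + 4)(u + 9)(u + 4)(u + 4)
Expand: 3u^4 + 63u^3 + 468u^2 + 1488u + 1728


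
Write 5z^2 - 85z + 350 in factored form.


Roots satisfy r1 + r2 = -b/a = 17 and r1*r2 = c/a = 70.
So r1 = 10, r2 = 7.
5z^2 - 85z + 350 = 5(z - r1)(z - r2) = 5(z - 10)(z - 7)


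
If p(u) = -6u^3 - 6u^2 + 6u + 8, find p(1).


Using direct substitution:
  -6 * (1)^3 = -6
  -6 * (1)^2 = -6
  6 * (1)^1 = 6
  constant: 8
Sum = -6 - 6 + 6 + 8 = 2


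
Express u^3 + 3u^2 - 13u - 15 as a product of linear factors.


Try integer roots (divisors of -15). u=-5: p(-5)=0.
Divide out (u + 5): quotient is u^2 - 2u - 3.
Factor the quadratic: (u - 3)(u + 1)
Result: (u + 5)(u - 3)(u + 1)


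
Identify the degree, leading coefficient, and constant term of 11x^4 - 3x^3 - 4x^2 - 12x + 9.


Highest power of x is 4, with coefficient 11. Constant term is 9.
Degree = 4, leading coefficient = 11, constant term = 9


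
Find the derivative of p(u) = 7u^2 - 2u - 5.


Apply the power rule term by term:
  d/du(7u^2) = 14u
  d/du(-2u) = -2
  d/du(-5) = 0
p'(u) = 14u - 2


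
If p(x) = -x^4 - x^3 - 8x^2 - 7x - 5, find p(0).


Using direct substitution:
  -1 * (0)^4 = 0
  -1 * (0)^3 = 0
  -8 * (0)^2 = 0
  -7 * (0)^1 = 0
  constant: -5
Sum = 0 + 0 + 0 + 0 - 5 = -5


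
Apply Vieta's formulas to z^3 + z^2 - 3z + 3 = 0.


Monic cubic z^3+bz^2+cz+d=0: sum=-b, pairwise sum=c, product=-d.
b=1, c=-3, d=3
r1+r2+r3 = -1
r1r2+r1r3+r2r3 = -3
r1r2r3 = -3


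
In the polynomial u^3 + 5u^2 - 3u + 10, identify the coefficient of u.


Read off the coefficient of u: -3


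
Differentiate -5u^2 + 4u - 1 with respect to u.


Apply the power rule term by term:
  d/du(-5u^2) = -10u
  d/du(4u) = 4
  d/du(-1) = 0
p'(u) = -10u + 4


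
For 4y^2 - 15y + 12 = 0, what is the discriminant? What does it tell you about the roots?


D = b^2 - 4ac = (-15)^2 - 4(4)(12) = 225 - 192 = 33
Since D > 0: two distinct irrational roots


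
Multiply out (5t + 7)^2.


Expand (5t + 7)^2 by repeated multiplication:
= 25t^2 + 70t + 49


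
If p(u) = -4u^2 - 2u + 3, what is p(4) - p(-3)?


p(4) = -69
p(-3) = -27
p(4) - p(-3) = -69 + 27 = -42


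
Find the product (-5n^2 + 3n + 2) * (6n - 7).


Distribute each term of the first polynomial:
  (-5n^2)(6n - 7) = -30n^3 + 35n^2
  (3n)(6n - 7) = 18n^2 - 21n
  (2)(6n - 7) = 12n - 14
Sum: -30n^3 + 53n^2 - 9n - 14


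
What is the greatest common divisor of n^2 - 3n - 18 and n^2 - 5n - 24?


Factor each:
  n^2 - 3n - 18 = (n + 3)(n - 6)
  n^2 - 5n - 24 = (n + 3)(n - 8)
Common monic factor: n + 3


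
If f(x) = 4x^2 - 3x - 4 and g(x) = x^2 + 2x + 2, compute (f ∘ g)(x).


Substitute g(x) into f:
f(g(x)) = 4*(x^2 + 2x + 2)^2 + (-3)*(x^2 + 2x + 2) + (-4)
(x^2 + 2x + 2)^2 = x^4 + 4x^3 + 8x^2 + 8x + 4
Expand and combine: 4x^4 + 16x^3 + 29x^2 + 26x + 6


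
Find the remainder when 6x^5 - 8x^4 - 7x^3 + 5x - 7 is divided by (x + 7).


By the Remainder Theorem, the remainder equals p(-7):
  6*(-7)^5 = -100842
  -8*(-7)^4 = -19208
  -7*(-7)^3 = 2401
  0*(-7)^2 = 0
  5*(-7)^1 = -35
  constant: -7
Sum: -100842 - 19208 + 2401 + 0 - 35 - 7 = -117691


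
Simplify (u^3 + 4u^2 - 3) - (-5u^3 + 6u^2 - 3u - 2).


Distribute the minus sign:
  (u^3 + 4u^2 - 3)
- (-5u^3 + 6u^2 - 3u - 2)
Negate second polynomial: 5u^3 - 6u^2 + 3u + 2
Add: 6u^3 - 2u^2 + 3u - 1


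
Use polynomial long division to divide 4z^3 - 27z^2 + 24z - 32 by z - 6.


(4z^3 - 27z^2 + 24z - 32) / (z - 6)
Step 1: 4z^2 * (z - 6) = 4z^3 - 24z^2; subtract.
Step 2: -3z * (z - 6) = -3z^2 + 18z; subtract.
Step 3: 6 * (z - 6) = 6z - 36; subtract.
Quotient: 4z^2 - 3z + 6, Remainder: 4


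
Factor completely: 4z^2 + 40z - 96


Roots satisfy r1 + r2 = -b/a = -10 and r1*r2 = c/a = -24.
So r1 = -12, r2 = 2.
4z^2 + 40z - 96 = 4(z - r1)(z - r2) = 4(z + 12)(z - 2)


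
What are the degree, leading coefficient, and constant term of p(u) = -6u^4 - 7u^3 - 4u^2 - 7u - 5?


Highest power of u is 4, with coefficient -6. Constant term is -5.
Degree = 4, leading coefficient = -6, constant term = -5


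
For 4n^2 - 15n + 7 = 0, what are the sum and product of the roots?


For an^2+bn+c=0: sum = -b/a, product = c/a.
a=4, b=-15, c=7
Sum = -(-15)/4 = 15/4
Product = (7)/4 = 7/4


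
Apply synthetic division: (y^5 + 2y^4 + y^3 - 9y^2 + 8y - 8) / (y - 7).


Synthetic division with c = 7. Coefficients: 1, 2, 1, -9, 8, -8
Bring down 1.
  1 * 7 = 7; 7 + 2 = 9
  9 * 7 = 63; 63 + 1 = 64
  64 * 7 = 448; 448 - 9 = 439
  439 * 7 = 3073; 3073 + 8 = 3081
  3081 * 7 = 21567; 21567 - 8 = 21559
Quotient: y^4 + 9y^3 + 64y^2 + 439y + 3081, Remainder: 21559


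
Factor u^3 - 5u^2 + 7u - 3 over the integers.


Try integer roots (divisors of -3). u=3: p(3)=0.
Divide out (u - 3): quotient is u^2 - 2u + 1.
Factor the quadratic: (u - 1)(u - 1)
Result: (u - 3)(u - 1)(u - 1)


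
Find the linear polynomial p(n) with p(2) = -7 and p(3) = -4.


p(n) = mn + b. Using p(2)=-7, p(3)=-4:
m = (-7 + 4)/(2 - 3) = -3/-1 = 3
b = -7 - m*(2) = -7 - 6 = -13
p(n) = 3n - 13


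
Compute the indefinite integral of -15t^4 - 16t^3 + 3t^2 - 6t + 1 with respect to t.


Reverse power rule on each term:
  ∫ -15t^4 dt = -3t^5
  ∫ -16t^3 dt = -4t^4
  ∫ 3t^2 dt = t^3
  ∫ -6t dt = -3t^2
  ∫ 1 dt = t
F(t) = -3t^5 - 4t^4 + t^3 - 3t^2 + t + C


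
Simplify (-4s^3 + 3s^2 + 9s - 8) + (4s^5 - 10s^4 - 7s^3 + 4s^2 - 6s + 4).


Align terms by degree and add:
  -4s^3 + 3s^2 + 9s - 8
+ 4s^5 - 10s^4 - 7s^3 + 4s^2 - 6s + 4
= 4s^5 - 10s^4 - 11s^3 + 7s^2 + 3s - 4


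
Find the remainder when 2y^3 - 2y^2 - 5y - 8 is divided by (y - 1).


By the Remainder Theorem, the remainder equals p(1):
  2*(1)^3 = 2
  -2*(1)^2 = -2
  -5*(1)^1 = -5
  constant: -8
Sum: 2 - 2 - 5 - 8 = -13


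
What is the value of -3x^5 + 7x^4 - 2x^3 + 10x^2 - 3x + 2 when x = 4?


Using direct substitution:
  -3 * (4)^5 = -3072
  7 * (4)^4 = 1792
  -2 * (4)^3 = -128
  10 * (4)^2 = 160
  -3 * (4)^1 = -12
  constant: 2
Sum = -3072 + 1792 - 128 + 160 - 12 + 2 = -1258


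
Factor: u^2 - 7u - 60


Roots satisfy r1 + r2 = -b/a = 7 and r1*r2 = c/a = -60.
So r1 = -5, r2 = 12.
u^2 - 7u - 60 = (u - r1)(u - r2) = (u + 5)(u - 12)


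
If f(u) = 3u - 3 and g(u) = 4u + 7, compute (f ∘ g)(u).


Substitute g(u) into f:
f(g(u)) = 3*(4u + 7) + (-3)
Expand and combine: 12u + 18


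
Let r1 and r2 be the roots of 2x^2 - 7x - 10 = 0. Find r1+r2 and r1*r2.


For ax^2+bx+c=0: sum = -b/a, product = c/a.
a=2, b=-7, c=-10
Sum = -(-7)/2 = 7/2
Product = (-10)/2 = -5


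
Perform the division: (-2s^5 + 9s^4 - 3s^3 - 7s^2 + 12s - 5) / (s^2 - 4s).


(-2s^5 + 9s^4 - 3s^3 - 7s^2 + 12s - 5) / (s^2 - 4s)
Step 1: -2s^3 * (s^2 - 4s) = -2s^5 + 8s^4; subtract.
Step 2: s^2 * (s^2 - 4s) = s^4 - 4s^3; subtract.
Step 3: s * (s^2 - 4s) = s^3 - 4s^2; subtract.
Step 4: -3 * (s^2 - 4s) = -3s^2 + 12s; subtract.
Quotient: -2s^3 + s^2 + s - 3, Remainder: -5


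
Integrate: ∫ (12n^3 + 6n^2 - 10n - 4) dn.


Reverse power rule on each term:
  ∫ 12n^3 dn = 3n^4
  ∫ 6n^2 dn = 2n^3
  ∫ -10n dn = -5n^2
  ∫ -4 dn = -4n
F(n) = 3n^4 + 2n^3 - 5n^2 - 4n + C


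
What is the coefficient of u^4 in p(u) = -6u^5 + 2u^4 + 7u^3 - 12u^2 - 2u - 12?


Read off the coefficient of u^4: 2


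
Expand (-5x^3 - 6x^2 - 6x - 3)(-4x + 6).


Distribute each term of the first polynomial:
  (-5x^3)(-4x + 6) = 20x^4 - 30x^3
  (-6x^2)(-4x + 6) = 24x^3 - 36x^2
  (-6x)(-4x + 6) = 24x^2 - 36x
  (-3)(-4x + 6) = 12x - 18
Sum: 20x^4 - 6x^3 - 12x^2 - 24x - 18


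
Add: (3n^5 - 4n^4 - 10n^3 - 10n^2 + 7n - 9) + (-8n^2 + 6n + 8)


Align terms by degree and add:
  3n^5 - 4n^4 - 10n^3 - 10n^2 + 7n - 9
  -8n^2 + 6n + 8
= 3n^5 - 4n^4 - 10n^3 - 18n^2 + 13n - 1


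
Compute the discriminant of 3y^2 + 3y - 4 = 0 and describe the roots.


D = b^2 - 4ac = (3)^2 - 4(3)(-4) = 9 + 48 = 57
Since D > 0: two distinct irrational roots


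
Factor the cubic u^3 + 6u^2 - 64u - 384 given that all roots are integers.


Try integer roots (divisors of -384). u=-6: p(-6)=0.
Divide out (u + 6): quotient is u^2 - 64.
Factor the quadratic: (u + 8)(u - 8)
Result: (u + 6)(u + 8)(u - 8)


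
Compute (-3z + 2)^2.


Expand (-3z + 2)^2 by repeated multiplication:
= 9z^2 - 12z + 4


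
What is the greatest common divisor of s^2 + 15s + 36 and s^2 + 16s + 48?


Factor each:
  s^2 + 15s + 36 = (s + 12)(s + 3)
  s^2 + 16s + 48 = (s + 12)(s + 4)
Common monic factor: s + 12


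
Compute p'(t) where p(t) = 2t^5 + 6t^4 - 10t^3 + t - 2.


Apply the power rule term by term:
  d/dt(2t^5) = 10t^4
  d/dt(6t^4) = 24t^3
  d/dt(-10t^3) = -30t^2
  d/dt(t) = 1
  d/dt(-2) = 0
p'(t) = 10t^4 + 24t^3 - 30t^2 + 1


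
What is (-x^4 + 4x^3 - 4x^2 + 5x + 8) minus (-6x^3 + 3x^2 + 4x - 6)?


Distribute the minus sign:
  (-x^4 + 4x^3 - 4x^2 + 5x + 8)
- (-6x^3 + 3x^2 + 4x - 6)
Negate second polynomial: 6x^3 - 3x^2 - 4x + 6
Add: -x^4 + 10x^3 - 7x^2 + x + 14


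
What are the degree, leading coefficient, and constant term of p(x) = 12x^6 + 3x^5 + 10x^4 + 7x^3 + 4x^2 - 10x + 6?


Highest power of x is 6, with coefficient 12. Constant term is 6.
Degree = 6, leading coefficient = 12, constant term = 6


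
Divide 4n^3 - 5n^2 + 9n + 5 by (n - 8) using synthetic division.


Synthetic division with c = 8. Coefficients: 4, -5, 9, 5
Bring down 4.
  4 * 8 = 32; 32 - 5 = 27
  27 * 8 = 216; 216 + 9 = 225
  225 * 8 = 1800; 1800 + 5 = 1805
Quotient: 4n^2 + 27n + 225, Remainder: 1805


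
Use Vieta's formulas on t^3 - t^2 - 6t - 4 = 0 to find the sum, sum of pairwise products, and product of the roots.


Monic cubic t^3+bt^2+ct+d=0: sum=-b, pairwise sum=c, product=-d.
b=-1, c=-6, d=-4
r1+r2+r3 = 1
r1r2+r1r3+r2r3 = -6
r1r2r3 = 4


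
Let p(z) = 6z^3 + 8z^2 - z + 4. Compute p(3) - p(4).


p(3) = 235
p(4) = 512
p(3) - p(4) = 235 - 512 = -277


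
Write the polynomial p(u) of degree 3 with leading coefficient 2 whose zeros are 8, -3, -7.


p(u) = 2(u - 8)(u + 3)(u + 7)
Expand: 2u^3 + 4u^2 - 118u - 336


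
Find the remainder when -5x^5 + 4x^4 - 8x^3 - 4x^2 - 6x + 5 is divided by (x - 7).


By the Remainder Theorem, the remainder equals p(7):
  -5*(7)^5 = -84035
  4*(7)^4 = 9604
  -8*(7)^3 = -2744
  -4*(7)^2 = -196
  -6*(7)^1 = -42
  constant: 5
Sum: -84035 + 9604 - 2744 - 196 - 42 + 5 = -77408


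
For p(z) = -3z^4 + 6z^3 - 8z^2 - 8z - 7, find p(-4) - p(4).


p(-4) = -1255
p(4) = -551
p(-4) - p(4) = -1255 + 551 = -704


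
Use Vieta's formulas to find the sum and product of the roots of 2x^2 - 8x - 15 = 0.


For ax^2+bx+c=0: sum = -b/a, product = c/a.
a=2, b=-8, c=-15
Sum = -(-8)/2 = 4
Product = (-15)/2 = -15/2


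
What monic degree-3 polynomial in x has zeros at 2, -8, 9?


p(x) = (x - 2)(x + 8)(x - 9)
Expand: x^3 - 3x^2 - 70x + 144


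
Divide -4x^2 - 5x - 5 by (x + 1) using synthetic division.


Synthetic division with c = -1. Coefficients: -4, -5, -5
Bring down -4.
  -4 * -1 = 4; 4 - 5 = -1
  -1 * -1 = 1; 1 - 5 = -4
Quotient: -4x - 1, Remainder: -4


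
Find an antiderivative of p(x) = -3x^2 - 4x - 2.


Reverse power rule on each term:
  ∫ -3x^2 dx = -x^3
  ∫ -4x dx = -2x^2
  ∫ -2 dx = -2x
F(x) = -x^3 - 2x^2 - 2x + C


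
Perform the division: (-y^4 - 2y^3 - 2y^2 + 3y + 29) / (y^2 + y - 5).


(-y^4 - 2y^3 - 2y^2 + 3y + 29) / (y^2 + y - 5)
Step 1: -y^2 * (y^2 + y - 5) = -y^4 - y^3 + 5y^2; subtract.
Step 2: -y * (y^2 + y - 5) = -y^3 - y^2 + 5y; subtract.
Step 3: -6 * (y^2 + y - 5) = -6y^2 - 6y + 30; subtract.
Quotient: -y^2 - y - 6, Remainder: 4y - 1


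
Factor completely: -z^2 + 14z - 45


Roots satisfy r1 + r2 = -b/a = 14 and r1*r2 = c/a = 45.
So r1 = 5, r2 = 9.
-z^2 + 14z - 45 = -(z - r1)(z - r2) = -(z - 5)(z - 9)


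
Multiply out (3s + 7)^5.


Expand (3s + 7)^5 by repeated multiplication:
  (3s + 7)^2 = 9s^2 + 42s + 49
  (3s + 7)^3 = 27s^3 + 189s^2 + 441s + 343
  (3s + 7)^4 = 81s^4 + 756s^3 + 2646s^2 + 4116s + 2401
= 243s^5 + 2835s^4 + 13230s^3 + 30870s^2 + 36015s + 16807


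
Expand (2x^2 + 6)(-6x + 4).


Distribute each term of the first polynomial:
  (2x^2)(-6x + 4) = -12x^3 + 8x^2
  (6)(-6x + 4) = -36x + 24
Sum: -12x^3 + 8x^2 - 36x + 24


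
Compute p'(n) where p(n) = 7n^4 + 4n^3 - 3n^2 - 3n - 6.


Apply the power rule term by term:
  d/dn(7n^4) = 28n^3
  d/dn(4n^3) = 12n^2
  d/dn(-3n^2) = -6n
  d/dn(-3n) = -3
  d/dn(-6) = 0
p'(n) = 28n^3 + 12n^2 - 6n - 3


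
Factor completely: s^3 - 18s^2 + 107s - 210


Try integer roots (divisors of -210). s=7: p(7)=0.
Divide out (s - 7): quotient is s^2 - 11s + 30.
Factor the quadratic: (s - 6)(s - 5)
Result: (s - 7)(s - 6)(s - 5)


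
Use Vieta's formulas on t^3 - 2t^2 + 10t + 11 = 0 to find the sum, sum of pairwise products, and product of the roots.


Monic cubic t^3+bt^2+ct+d=0: sum=-b, pairwise sum=c, product=-d.
b=-2, c=10, d=11
r1+r2+r3 = 2
r1r2+r1r3+r2r3 = 10
r1r2r3 = -11


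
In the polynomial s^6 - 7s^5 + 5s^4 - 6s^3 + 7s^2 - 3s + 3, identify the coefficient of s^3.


Read off the coefficient of s^3: -6


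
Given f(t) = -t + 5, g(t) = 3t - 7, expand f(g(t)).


Substitute g(t) into f:
f(g(t)) = -1*(3t - 7) + 5
Expand and combine: -3t + 12


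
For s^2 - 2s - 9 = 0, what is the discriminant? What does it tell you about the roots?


D = b^2 - 4ac = (-2)^2 - 4(1)(-9) = 4 + 36 = 40
Since D > 0: two distinct irrational roots


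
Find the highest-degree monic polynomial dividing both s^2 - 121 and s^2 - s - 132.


Factor each:
  s^2 - 121 = (s + 11)(s - 11)
  s^2 - s - 132 = (s + 11)(s - 12)
Common monic factor: s + 11


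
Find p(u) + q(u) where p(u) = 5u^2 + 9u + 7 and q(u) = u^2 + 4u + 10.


Align terms by degree and add:
  5u^2 + 9u + 7
+ u^2 + 4u + 10
= 6u^2 + 13u + 17


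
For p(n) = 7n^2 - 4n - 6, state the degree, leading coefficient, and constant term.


Highest power of n is 2, with coefficient 7. Constant term is -6.
Degree = 2, leading coefficient = 7, constant term = -6


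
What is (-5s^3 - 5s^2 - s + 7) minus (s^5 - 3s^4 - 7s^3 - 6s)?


Distribute the minus sign:
  (-5s^3 - 5s^2 - s + 7)
- (s^5 - 3s^4 - 7s^3 - 6s)
Negate second polynomial: -s^5 + 3s^4 + 7s^3 + 6s
Add: -s^5 + 3s^4 + 2s^3 - 5s^2 + 5s + 7


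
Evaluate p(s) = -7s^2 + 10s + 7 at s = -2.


Using direct substitution:
  -7 * (-2)^2 = -28
  10 * (-2)^1 = -20
  constant: 7
Sum = -28 - 20 + 7 = -41


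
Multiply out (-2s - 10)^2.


Expand (-2s - 10)^2 by repeated multiplication:
= 4s^2 + 40s + 100


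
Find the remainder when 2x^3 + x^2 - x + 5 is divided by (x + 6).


By the Remainder Theorem, the remainder equals p(-6):
  2*(-6)^3 = -432
  1*(-6)^2 = 36
  -1*(-6)^1 = 6
  constant: 5
Sum: -432 + 36 + 6 + 5 = -385


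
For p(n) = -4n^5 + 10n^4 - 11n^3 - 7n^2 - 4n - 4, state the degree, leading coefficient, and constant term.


Highest power of n is 5, with coefficient -4. Constant term is -4.
Degree = 5, leading coefficient = -4, constant term = -4


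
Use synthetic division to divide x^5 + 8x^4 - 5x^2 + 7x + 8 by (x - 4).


Synthetic division with c = 4. Coefficients: 1, 8, 0, -5, 7, 8
Bring down 1.
  1 * 4 = 4; 4 + 8 = 12
  12 * 4 = 48; 48 + 0 = 48
  48 * 4 = 192; 192 - 5 = 187
  187 * 4 = 748; 748 + 7 = 755
  755 * 4 = 3020; 3020 + 8 = 3028
Quotient: x^4 + 12x^3 + 48x^2 + 187x + 755, Remainder: 3028


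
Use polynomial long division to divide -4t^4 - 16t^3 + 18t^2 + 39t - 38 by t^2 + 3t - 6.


(-4t^4 - 16t^3 + 18t^2 + 39t - 38) / (t^2 + 3t - 6)
Step 1: -4t^2 * (t^2 + 3t - 6) = -4t^4 - 12t^3 + 24t^2; subtract.
Step 2: -4t * (t^2 + 3t - 6) = -4t^3 - 12t^2 + 24t; subtract.
Step 3: 6 * (t^2 + 3t - 6) = 6t^2 + 18t - 36; subtract.
Quotient: -4t^2 - 4t + 6, Remainder: -3t - 2


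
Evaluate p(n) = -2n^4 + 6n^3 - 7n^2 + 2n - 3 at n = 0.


Using direct substitution:
  -2 * (0)^4 = 0
  6 * (0)^3 = 0
  -7 * (0)^2 = 0
  2 * (0)^1 = 0
  constant: -3
Sum = 0 + 0 + 0 + 0 - 3 = -3


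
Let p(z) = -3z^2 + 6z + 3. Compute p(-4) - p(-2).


p(-4) = -69
p(-2) = -21
p(-4) - p(-2) = -69 + 21 = -48


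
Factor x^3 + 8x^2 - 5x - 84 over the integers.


Try integer roots (divisors of -84). x=-7: p(-7)=0.
Divide out (x + 7): quotient is x^2 + x - 12.
Factor the quadratic: (x + 4)(x - 3)
Result: (x + 7)(x + 4)(x - 3)


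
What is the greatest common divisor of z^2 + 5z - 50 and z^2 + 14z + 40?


Factor each:
  z^2 + 5z - 50 = (z + 10)(z - 5)
  z^2 + 14z + 40 = (z + 10)(z + 4)
Common monic factor: z + 10


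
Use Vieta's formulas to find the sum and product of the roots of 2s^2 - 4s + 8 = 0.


For as^2+bs+c=0: sum = -b/a, product = c/a.
a=2, b=-4, c=8
Sum = -(-4)/2 = 2
Product = (8)/2 = 4


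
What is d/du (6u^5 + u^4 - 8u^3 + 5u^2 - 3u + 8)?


Apply the power rule term by term:
  d/du(6u^5) = 30u^4
  d/du(u^4) = 4u^3
  d/du(-8u^3) = -24u^2
  d/du(5u^2) = 10u
  d/du(-3u) = -3
  d/du(8) = 0
p'(u) = 30u^4 + 4u^3 - 24u^2 + 10u - 3


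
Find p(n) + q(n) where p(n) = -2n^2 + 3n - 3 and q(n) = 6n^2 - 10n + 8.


Align terms by degree and add:
  -2n^2 + 3n - 3
+ 6n^2 - 10n + 8
= 4n^2 - 7n + 5


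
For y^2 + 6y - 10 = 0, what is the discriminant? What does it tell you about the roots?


D = b^2 - 4ac = (6)^2 - 4(1)(-10) = 36 + 40 = 76
Since D > 0: two distinct irrational roots


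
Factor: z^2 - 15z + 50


Roots satisfy r1 + r2 = -b/a = 15 and r1*r2 = c/a = 50.
So r1 = 5, r2 = 10.
z^2 - 15z + 50 = (z - r1)(z - r2) = (z - 5)(z - 10)


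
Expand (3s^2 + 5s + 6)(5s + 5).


Distribute each term of the first polynomial:
  (3s^2)(5s + 5) = 15s^3 + 15s^2
  (5s)(5s + 5) = 25s^2 + 25s
  (6)(5s + 5) = 30s + 30
Sum: 15s^3 + 40s^2 + 55s + 30


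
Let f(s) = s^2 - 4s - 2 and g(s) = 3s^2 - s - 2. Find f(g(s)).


Substitute g(s) into f:
f(g(s)) = 1*(3s^2 - s - 2)^2 + (-4)*(3s^2 - s - 2) + (-2)
(3s^2 - s - 2)^2 = 9s^4 - 6s^3 - 11s^2 + 4s + 4
Expand and combine: 9s^4 - 6s^3 - 23s^2 + 8s + 10


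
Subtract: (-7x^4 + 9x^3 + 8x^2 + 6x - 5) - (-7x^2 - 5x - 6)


Distribute the minus sign:
  (-7x^4 + 9x^3 + 8x^2 + 6x - 5)
- (-7x^2 - 5x - 6)
Negate second polynomial: 7x^2 + 5x + 6
Add: -7x^4 + 9x^3 + 15x^2 + 11x + 1


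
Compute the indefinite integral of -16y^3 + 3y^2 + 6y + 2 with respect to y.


Reverse power rule on each term:
  ∫ -16y^3 dy = -4y^4
  ∫ 3y^2 dy = y^3
  ∫ 6y dy = 3y^2
  ∫ 2 dy = 2y
F(y) = -4y^4 + y^3 + 3y^2 + 2y + C


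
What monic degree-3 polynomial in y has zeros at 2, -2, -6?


p(y) = (y - 2)(y + 2)(y + 6)
Expand: y^3 + 6y^2 - 4y - 24


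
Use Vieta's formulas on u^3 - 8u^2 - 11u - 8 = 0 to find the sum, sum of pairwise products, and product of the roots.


Monic cubic u^3+bu^2+cu+d=0: sum=-b, pairwise sum=c, product=-d.
b=-8, c=-11, d=-8
r1+r2+r3 = 8
r1r2+r1r3+r2r3 = -11
r1r2r3 = 8


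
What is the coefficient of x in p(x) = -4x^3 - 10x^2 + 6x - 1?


Read off the coefficient of x: 6


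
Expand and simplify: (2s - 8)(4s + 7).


Distribute each term of the first polynomial:
  (2s)(4s + 7) = 8s^2 + 14s
  (-8)(4s + 7) = -32s - 56
Sum: 8s^2 - 18s - 56


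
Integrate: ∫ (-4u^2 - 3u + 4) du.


Reverse power rule on each term:
  ∫ -4u^2 du = -(4/3)u^3
  ∫ -3u du = -(3/2)u^2
  ∫ 4 du = 4u
F(u) = -(4/3)u^3 - (3/2)u^2 + 4u + C


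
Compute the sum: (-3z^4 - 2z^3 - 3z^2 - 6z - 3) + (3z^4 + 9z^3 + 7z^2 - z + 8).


Align terms by degree and add:
  -3z^4 - 2z^3 - 3z^2 - 6z - 3
+ 3z^4 + 9z^3 + 7z^2 - z + 8
= 7z^3 + 4z^2 - 7z + 5


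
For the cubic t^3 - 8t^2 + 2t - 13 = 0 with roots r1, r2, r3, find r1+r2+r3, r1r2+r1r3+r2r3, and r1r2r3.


Monic cubic t^3+bt^2+ct+d=0: sum=-b, pairwise sum=c, product=-d.
b=-8, c=2, d=-13
r1+r2+r3 = 8
r1r2+r1r3+r2r3 = 2
r1r2r3 = 13


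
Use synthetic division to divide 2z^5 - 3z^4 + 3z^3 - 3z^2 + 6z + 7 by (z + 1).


Synthetic division with c = -1. Coefficients: 2, -3, 3, -3, 6, 7
Bring down 2.
  2 * -1 = -2; -2 - 3 = -5
  -5 * -1 = 5; 5 + 3 = 8
  8 * -1 = -8; -8 - 3 = -11
  -11 * -1 = 11; 11 + 6 = 17
  17 * -1 = -17; -17 + 7 = -10
Quotient: 2z^4 - 5z^3 + 8z^2 - 11z + 17, Remainder: -10


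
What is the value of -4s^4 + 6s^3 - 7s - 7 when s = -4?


Using direct substitution:
  -4 * (-4)^4 = -1024
  6 * (-4)^3 = -384
  0 * (-4)^2 = 0
  -7 * (-4)^1 = 28
  constant: -7
Sum = -1024 - 384 + 0 + 28 - 7 = -1387


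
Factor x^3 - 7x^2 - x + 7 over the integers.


Try integer roots (divisors of 7). x=7: p(7)=0.
Divide out (x - 7): quotient is x^2 - 1.
Factor the quadratic: (x - 1)(x + 1)
Result: (x - 7)(x - 1)(x + 1)


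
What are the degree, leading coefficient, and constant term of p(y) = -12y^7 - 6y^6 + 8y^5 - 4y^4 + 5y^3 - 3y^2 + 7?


Highest power of y is 7, with coefficient -12. Constant term is 7.
Degree = 7, leading coefficient = -12, constant term = 7


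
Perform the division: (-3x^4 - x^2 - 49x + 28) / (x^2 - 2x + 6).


(-3x^4 - x^2 - 49x + 28) / (x^2 - 2x + 6)
Step 1: -3x^2 * (x^2 - 2x + 6) = -3x^4 + 6x^3 - 18x^2; subtract.
Step 2: -6x * (x^2 - 2x + 6) = -6x^3 + 12x^2 - 36x; subtract.
Step 3: 5 * (x^2 - 2x + 6) = 5x^2 - 10x + 30; subtract.
Quotient: -3x^2 - 6x + 5, Remainder: -3x - 2


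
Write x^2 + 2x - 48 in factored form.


Roots satisfy r1 + r2 = -b/a = -2 and r1*r2 = c/a = -48.
So r1 = -8, r2 = 6.
x^2 + 2x - 48 = (x - r1)(x - r2) = (x + 8)(x - 6)


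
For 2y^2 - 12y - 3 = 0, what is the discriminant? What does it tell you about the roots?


D = b^2 - 4ac = (-12)^2 - 4(2)(-3) = 144 + 24 = 168
Since D > 0: two distinct irrational roots


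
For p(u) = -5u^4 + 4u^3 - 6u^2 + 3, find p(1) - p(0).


p(1) = -4
p(0) = 3
p(1) - p(0) = -4 - 3 = -7


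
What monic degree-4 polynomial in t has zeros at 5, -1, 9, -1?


p(t) = (t - 5)(t + 1)(t - 9)(t + 1)
Expand: t^4 - 12t^3 + 18t^2 + 76t + 45


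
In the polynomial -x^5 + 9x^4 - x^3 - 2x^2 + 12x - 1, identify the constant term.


Read off the constant term: -1


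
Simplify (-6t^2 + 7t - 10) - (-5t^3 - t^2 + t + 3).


Distribute the minus sign:
  (-6t^2 + 7t - 10)
- (-5t^3 - t^2 + t + 3)
Negate second polynomial: 5t^3 + t^2 - t - 3
Add: 5t^3 - 5t^2 + 6t - 13


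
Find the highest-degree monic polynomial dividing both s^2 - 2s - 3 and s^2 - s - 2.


Factor each:
  s^2 - 2s - 3 = (s + 1)(s - 3)
  s^2 - s - 2 = (s + 1)(s - 2)
Common monic factor: s + 1


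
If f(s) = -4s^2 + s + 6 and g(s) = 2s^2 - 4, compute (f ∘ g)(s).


Substitute g(s) into f:
f(g(s)) = -4*(2s^2 - 4)^2 + 1*(2s^2 - 4) + 6
(2s^2 - 4)^2 = 4s^4 - 16s^2 + 16
Expand and combine: -16s^4 + 66s^2 - 62


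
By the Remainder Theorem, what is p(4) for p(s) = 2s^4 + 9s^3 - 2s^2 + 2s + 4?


By the Remainder Theorem, the remainder equals p(4):
  2*(4)^4 = 512
  9*(4)^3 = 576
  -2*(4)^2 = -32
  2*(4)^1 = 8
  constant: 4
Sum: 512 + 576 - 32 + 8 + 4 = 1068


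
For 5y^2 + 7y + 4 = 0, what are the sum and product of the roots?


For ay^2+by+c=0: sum = -b/a, product = c/a.
a=5, b=7, c=4
Sum = -(7)/5 = -7/5
Product = (4)/5 = 4/5


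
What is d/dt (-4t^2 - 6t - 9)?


Apply the power rule term by term:
  d/dt(-4t^2) = -8t
  d/dt(-6t) = -6
  d/dt(-9) = 0
p'(t) = -8t - 6


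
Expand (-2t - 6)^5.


Expand (-2t - 6)^5 by repeated multiplication:
  (-2t - 6)^2 = 4t^2 + 24t + 36
  (-2t - 6)^3 = -8t^3 - 72t^2 - 216t - 216
  (-2t - 6)^4 = 16t^4 + 192t^3 + 864t^2 + 1728t + 1296
= -32t^5 - 480t^4 - 2880t^3 - 8640t^2 - 12960t - 7776


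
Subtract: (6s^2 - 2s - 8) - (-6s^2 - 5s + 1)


Distribute the minus sign:
  (6s^2 - 2s - 8)
- (-6s^2 - 5s + 1)
Negate second polynomial: 6s^2 + 5s - 1
Add: 12s^2 + 3s - 9


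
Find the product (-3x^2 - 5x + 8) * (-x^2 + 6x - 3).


Distribute each term of the first polynomial:
  (-3x^2)(-x^2 + 6x - 3) = 3x^4 - 18x^3 + 9x^2
  (-5x)(-x^2 + 6x - 3) = 5x^3 - 30x^2 + 15x
  (8)(-x^2 + 6x - 3) = -8x^2 + 48x - 24
Sum: 3x^4 - 13x^3 - 29x^2 + 63x - 24


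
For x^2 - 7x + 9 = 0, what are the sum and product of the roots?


For ax^2+bx+c=0: sum = -b/a, product = c/a.
a=1, b=-7, c=9
Sum = -(-7)/1 = 7
Product = (9)/1 = 9


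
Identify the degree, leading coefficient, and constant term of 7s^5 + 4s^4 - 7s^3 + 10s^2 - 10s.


Highest power of s is 5, with coefficient 7. Constant term is 0.
Degree = 5, leading coefficient = 7, constant term = 0


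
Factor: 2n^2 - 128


Roots satisfy r1 + r2 = -b/a = 0 and r1*r2 = c/a = -64.
So r1 = 8, r2 = -8.
2n^2 - 128 = 2(n - r1)(n - r2) = 2(n - 8)(n + 8)


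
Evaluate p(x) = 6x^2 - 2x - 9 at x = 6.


Using direct substitution:
  6 * (6)^2 = 216
  -2 * (6)^1 = -12
  constant: -9
Sum = 216 - 12 - 9 = 195


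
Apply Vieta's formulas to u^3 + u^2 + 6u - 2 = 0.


Monic cubic u^3+bu^2+cu+d=0: sum=-b, pairwise sum=c, product=-d.
b=1, c=6, d=-2
r1+r2+r3 = -1
r1r2+r1r3+r2r3 = 6
r1r2r3 = 2


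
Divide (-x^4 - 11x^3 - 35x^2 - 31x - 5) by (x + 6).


(-x^4 - 11x^3 - 35x^2 - 31x - 5) / (x + 6)
Step 1: -x^3 * (x + 6) = -x^4 - 6x^3; subtract.
Step 2: -5x^2 * (x + 6) = -5x^3 - 30x^2; subtract.
Step 3: -5x * (x + 6) = -5x^2 - 30x; subtract.
Step 4: -1 * (x + 6) = -x - 6; subtract.
Quotient: -x^3 - 5x^2 - 5x - 1, Remainder: 1


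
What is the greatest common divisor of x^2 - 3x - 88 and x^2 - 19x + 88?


Factor each:
  x^2 - 3x - 88 = (x - 11)(x + 8)
  x^2 - 19x + 88 = (x - 11)(x - 8)
Common monic factor: x - 11


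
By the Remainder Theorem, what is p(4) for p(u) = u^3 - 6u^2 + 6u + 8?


By the Remainder Theorem, the remainder equals p(4):
  1*(4)^3 = 64
  -6*(4)^2 = -96
  6*(4)^1 = 24
  constant: 8
Sum: 64 - 96 + 24 + 8 = 0


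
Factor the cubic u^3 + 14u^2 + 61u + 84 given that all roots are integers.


Try integer roots (divisors of 84). u=-4: p(-4)=0.
Divide out (u + 4): quotient is u^2 + 10u + 21.
Factor the quadratic: (u + 7)(u + 3)
Result: (u + 4)(u + 7)(u + 3)


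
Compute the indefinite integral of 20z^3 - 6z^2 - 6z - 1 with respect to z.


Reverse power rule on each term:
  ∫ 20z^3 dz = 5z^4
  ∫ -6z^2 dz = -2z^3
  ∫ -6z dz = -3z^2
  ∫ -1 dz = -z
F(z) = 5z^4 - 2z^3 - 3z^2 - z + C


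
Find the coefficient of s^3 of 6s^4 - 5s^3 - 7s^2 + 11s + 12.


Read off the coefficient of s^3: -5


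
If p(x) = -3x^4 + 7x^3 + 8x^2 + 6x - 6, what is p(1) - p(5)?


p(1) = 12
p(5) = -776
p(1) - p(5) = 12 + 776 = 788


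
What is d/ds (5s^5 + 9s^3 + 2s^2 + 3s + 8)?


Apply the power rule term by term:
  d/ds(5s^5) = 25s^4
  d/ds(9s^3) = 27s^2
  d/ds(2s^2) = 4s
  d/ds(3s) = 3
  d/ds(8) = 0
p'(s) = 25s^4 + 27s^2 + 4s + 3


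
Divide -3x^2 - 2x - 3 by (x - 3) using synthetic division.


Synthetic division with c = 3. Coefficients: -3, -2, -3
Bring down -3.
  -3 * 3 = -9; -9 - 2 = -11
  -11 * 3 = -33; -33 - 3 = -36
Quotient: -3x - 11, Remainder: -36


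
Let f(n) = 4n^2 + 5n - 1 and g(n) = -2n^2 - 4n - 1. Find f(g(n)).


Substitute g(n) into f:
f(g(n)) = 4*(-2n^2 - 4n - 1)^2 + 5*(-2n^2 - 4n - 1) + (-1)
(-2n^2 - 4n - 1)^2 = 4n^4 + 16n^3 + 20n^2 + 8n + 1
Expand and combine: 16n^4 + 64n^3 + 70n^2 + 12n - 2


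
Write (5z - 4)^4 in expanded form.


Expand (5z - 4)^4 by repeated multiplication:
  (5z - 4)^2 = 25z^2 - 40z + 16
  (5z - 4)^3 = 125z^3 - 300z^2 + 240z - 64
= 625z^4 - 2000z^3 + 2400z^2 - 1280z + 256


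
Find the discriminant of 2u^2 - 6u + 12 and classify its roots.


D = b^2 - 4ac = (-6)^2 - 4(2)(12) = 36 - 96 = -60
Since D < 0: two complex conjugate roots (no real roots)


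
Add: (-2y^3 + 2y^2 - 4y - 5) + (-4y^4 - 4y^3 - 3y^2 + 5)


Align terms by degree and add:
  -2y^3 + 2y^2 - 4y - 5
  -4y^4 - 4y^3 - 3y^2 + 5
= -4y^4 - 6y^3 - y^2 - 4y


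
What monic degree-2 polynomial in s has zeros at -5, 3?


p(s) = (s + 5)(s - 3)
Expand: s^2 + 2s - 15


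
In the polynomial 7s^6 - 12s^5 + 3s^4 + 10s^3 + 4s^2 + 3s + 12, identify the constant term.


Read off the constant term: 12


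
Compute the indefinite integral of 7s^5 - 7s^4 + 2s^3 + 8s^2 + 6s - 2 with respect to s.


Reverse power rule on each term:
  ∫ 7s^5 ds = (7/6)s^6
  ∫ -7s^4 ds = -(7/5)s^5
  ∫ 2s^3 ds = (1/2)s^4
  ∫ 8s^2 ds = (8/3)s^3
  ∫ 6s ds = 3s^2
  ∫ -2 ds = -2s
F(s) = (7/6)s^6 - (7/5)s^5 + (1/2)s^4 + (8/3)s^3 + 3s^2 - 2s + C


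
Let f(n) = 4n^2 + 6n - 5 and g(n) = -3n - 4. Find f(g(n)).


Substitute g(n) into f:
f(g(n)) = 4*(-3n - 4)^2 + 6*(-3n - 4) + (-5)
(-3n - 4)^2 = 9n^2 + 24n + 16
Expand and combine: 36n^2 + 78n + 35


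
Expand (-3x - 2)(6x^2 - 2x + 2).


Distribute each term of the first polynomial:
  (-3x)(6x^2 - 2x + 2) = -18x^3 + 6x^2 - 6x
  (-2)(6x^2 - 2x + 2) = -12x^2 + 4x - 4
Sum: -18x^3 - 6x^2 - 2x - 4


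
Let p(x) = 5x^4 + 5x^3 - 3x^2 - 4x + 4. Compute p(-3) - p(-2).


p(-3) = 259
p(-2) = 40
p(-3) - p(-2) = 259 - 40 = 219


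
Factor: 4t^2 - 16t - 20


Roots satisfy r1 + r2 = -b/a = 4 and r1*r2 = c/a = -5.
So r1 = -1, r2 = 5.
4t^2 - 16t - 20 = 4(t - r1)(t - r2) = 4(t + 1)(t - 5)


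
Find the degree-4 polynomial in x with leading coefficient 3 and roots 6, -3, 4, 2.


p(x) = 3(x - 6)(x + 3)(x - 4)(x - 2)
Expand: 3x^4 - 27x^3 + 24x^2 + 252x - 432


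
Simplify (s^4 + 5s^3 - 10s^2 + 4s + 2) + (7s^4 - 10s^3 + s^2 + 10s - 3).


Align terms by degree and add:
  s^4 + 5s^3 - 10s^2 + 4s + 2
+ 7s^4 - 10s^3 + s^2 + 10s - 3
= 8s^4 - 5s^3 - 9s^2 + 14s - 1


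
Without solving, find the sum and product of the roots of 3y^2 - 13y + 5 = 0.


For ay^2+by+c=0: sum = -b/a, product = c/a.
a=3, b=-13, c=5
Sum = -(-13)/3 = 13/3
Product = (5)/3 = 5/3


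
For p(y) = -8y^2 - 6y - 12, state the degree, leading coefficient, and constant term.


Highest power of y is 2, with coefficient -8. Constant term is -12.
Degree = 2, leading coefficient = -8, constant term = -12


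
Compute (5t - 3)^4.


Expand (5t - 3)^4 by repeated multiplication:
  (5t - 3)^2 = 25t^2 - 30t + 9
  (5t - 3)^3 = 125t^3 - 225t^2 + 135t - 27
= 625t^4 - 1500t^3 + 1350t^2 - 540t + 81


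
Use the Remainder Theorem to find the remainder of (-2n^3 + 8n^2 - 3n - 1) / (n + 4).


By the Remainder Theorem, the remainder equals p(-4):
  -2*(-4)^3 = 128
  8*(-4)^2 = 128
  -3*(-4)^1 = 12
  constant: -1
Sum: 128 + 128 + 12 - 1 = 267


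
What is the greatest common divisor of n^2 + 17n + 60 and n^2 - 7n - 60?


Factor each:
  n^2 + 17n + 60 = (n + 5)(n + 12)
  n^2 - 7n - 60 = (n + 5)(n - 12)
Common monic factor: n + 5
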